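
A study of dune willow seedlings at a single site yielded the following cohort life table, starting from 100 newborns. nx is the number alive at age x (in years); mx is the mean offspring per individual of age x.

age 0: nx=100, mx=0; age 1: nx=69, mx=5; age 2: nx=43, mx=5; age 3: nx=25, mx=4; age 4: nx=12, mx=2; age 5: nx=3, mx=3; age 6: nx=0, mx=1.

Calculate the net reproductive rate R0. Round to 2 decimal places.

6.93

lx = nx/n0 = nx/100: 1, 0.69, 0.43, 0.25, 0.12, 0.03, 0
lx·mx by age: 0, 3.45, 2.15, 1, 0.24, 0.09, 0
R0 = Σ lx·mx = 6.93 → 6.93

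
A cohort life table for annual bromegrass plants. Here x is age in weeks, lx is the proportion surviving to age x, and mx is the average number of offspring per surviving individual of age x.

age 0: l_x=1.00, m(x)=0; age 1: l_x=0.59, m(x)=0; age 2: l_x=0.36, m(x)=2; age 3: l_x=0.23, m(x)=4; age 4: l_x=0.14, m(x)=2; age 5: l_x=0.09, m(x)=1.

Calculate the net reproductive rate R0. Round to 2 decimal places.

lx·mx by age: 0, 0, 0.72, 0.92, 0.28, 0.09
R0 = Σ lx·mx = 2.01 → 2.01

2.01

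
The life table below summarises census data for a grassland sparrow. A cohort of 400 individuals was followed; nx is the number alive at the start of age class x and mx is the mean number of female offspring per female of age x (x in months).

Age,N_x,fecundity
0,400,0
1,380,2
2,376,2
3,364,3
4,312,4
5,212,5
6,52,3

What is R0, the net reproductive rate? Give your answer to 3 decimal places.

12.670

lx = nx/n0 = nx/400: 1, 0.95, 0.94, 0.91, 0.78, 0.53, 0.13
lx·mx by age: 0, 1.9, 1.88, 2.73, 3.12, 2.65, 0.39
R0 = Σ lx·mx = 12.67 → 12.670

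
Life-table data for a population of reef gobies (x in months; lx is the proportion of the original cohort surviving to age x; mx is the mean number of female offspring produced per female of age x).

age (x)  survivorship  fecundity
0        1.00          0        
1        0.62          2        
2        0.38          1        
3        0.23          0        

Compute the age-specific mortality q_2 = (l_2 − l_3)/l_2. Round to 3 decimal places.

0.395

q_2 = (l_2 − l_3) / l_2 = (0.38 − 0.23) / 0.38
     = 0.15 / 0.38 = 0.394737… → 0.395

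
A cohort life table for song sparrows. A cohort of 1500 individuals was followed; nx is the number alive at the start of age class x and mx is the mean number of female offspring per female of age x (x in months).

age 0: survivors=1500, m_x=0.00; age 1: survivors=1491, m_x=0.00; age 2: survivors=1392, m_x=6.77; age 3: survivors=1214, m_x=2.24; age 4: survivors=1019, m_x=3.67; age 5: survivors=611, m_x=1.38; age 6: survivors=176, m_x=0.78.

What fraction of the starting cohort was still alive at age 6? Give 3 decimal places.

0.117

l_6 = n_6/n_0 = 176/1500 = 0.117333… → 0.117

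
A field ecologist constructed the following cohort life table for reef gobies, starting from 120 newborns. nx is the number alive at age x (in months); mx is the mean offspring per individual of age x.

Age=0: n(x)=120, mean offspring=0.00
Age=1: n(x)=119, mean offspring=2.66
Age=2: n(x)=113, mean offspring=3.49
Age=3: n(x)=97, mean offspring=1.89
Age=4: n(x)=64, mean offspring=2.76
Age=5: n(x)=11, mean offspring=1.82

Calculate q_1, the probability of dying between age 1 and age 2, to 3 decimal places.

0.050

lx = nx/n0 = nx/120: 1, 0.99167…, 0.94167…, 0.80833…, 0.53333…, 0.09167…
q_1 = (l_1 − l_2) / l_1 = (0.991667… − 0.941667…) / 0.991667…
     = 0.05… / 0.991667… = 0.05042… → 0.050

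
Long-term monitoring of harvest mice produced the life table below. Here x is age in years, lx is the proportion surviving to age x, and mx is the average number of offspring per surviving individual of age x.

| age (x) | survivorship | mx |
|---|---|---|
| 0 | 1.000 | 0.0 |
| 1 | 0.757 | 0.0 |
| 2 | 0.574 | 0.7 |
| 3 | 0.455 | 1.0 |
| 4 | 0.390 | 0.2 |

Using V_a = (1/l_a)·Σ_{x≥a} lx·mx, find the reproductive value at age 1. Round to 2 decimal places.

lx·mx for x ≥ 1: 0, 0.4018, 0.455, 0.078 → sum = 0.9348
V_1 = 0.9348 / l_1 = 0.9348 / 0.757 = 1.234875… → 1.23

1.23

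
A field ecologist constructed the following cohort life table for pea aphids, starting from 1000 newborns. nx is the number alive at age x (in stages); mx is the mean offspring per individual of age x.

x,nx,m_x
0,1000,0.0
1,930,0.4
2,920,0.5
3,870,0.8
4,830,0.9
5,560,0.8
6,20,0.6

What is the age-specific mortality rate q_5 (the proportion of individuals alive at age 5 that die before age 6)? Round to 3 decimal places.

0.964

lx = nx/n0 = nx/1000: 1, 0.93, 0.92, 0.87, 0.83, 0.56, 0.02
q_5 = (l_5 − l_6) / l_5 = (0.56 − 0.02) / 0.56
     = 0.54 / 0.56 = 0.964286… → 0.964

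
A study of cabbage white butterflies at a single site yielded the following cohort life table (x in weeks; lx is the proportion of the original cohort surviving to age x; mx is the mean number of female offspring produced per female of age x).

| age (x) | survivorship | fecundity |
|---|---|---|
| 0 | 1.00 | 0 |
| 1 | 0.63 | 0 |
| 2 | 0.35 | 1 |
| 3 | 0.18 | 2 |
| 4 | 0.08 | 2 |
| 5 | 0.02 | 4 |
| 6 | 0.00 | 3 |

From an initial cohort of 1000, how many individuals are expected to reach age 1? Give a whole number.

630

Expected survivors = N0 · l_1 = 1000 × 0.63 = 630 → 630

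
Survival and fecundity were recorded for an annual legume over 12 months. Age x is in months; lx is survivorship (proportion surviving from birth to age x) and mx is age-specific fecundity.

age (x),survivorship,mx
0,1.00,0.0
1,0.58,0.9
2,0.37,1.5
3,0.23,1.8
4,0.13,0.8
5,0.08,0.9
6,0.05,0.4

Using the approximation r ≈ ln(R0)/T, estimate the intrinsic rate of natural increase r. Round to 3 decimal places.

R0 = Σ lx·mx = 0 + 0.522 + 0.555 + 0.414 + 0.104 + 0.072 + 0.02 = 1.687
Σ x·lx·mx = 3.77; T = 3.77/1.687 = 2.23474…
r ≈ ln(R0)/T = ln(1.687)/2.23474… = 0.23401… → 0.234

0.234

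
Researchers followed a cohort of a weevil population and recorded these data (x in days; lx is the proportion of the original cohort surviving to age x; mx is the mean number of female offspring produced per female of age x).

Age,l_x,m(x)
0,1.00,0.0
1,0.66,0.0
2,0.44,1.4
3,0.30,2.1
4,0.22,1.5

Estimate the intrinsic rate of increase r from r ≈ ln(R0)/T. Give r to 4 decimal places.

R0 = Σ lx·mx = 0 + 0 + 0.616 + 0.63 + 0.33 = 1.576
Σ x·lx·mx = 4.442; T = 4.442/1.576 = 2.81853…
r ≈ ln(R0)/T = ln(1.576)/2.81853… = 0.161393… → 0.1614

0.1614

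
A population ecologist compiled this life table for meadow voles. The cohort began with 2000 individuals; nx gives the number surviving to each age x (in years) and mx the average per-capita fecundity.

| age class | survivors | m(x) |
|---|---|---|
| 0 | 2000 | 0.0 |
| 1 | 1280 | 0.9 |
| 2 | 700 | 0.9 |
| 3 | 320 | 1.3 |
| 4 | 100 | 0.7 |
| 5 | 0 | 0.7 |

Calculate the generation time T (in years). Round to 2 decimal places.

1.74

lx = nx/n0 = nx/2000: 1, 0.64, 0.35, 0.16, 0.05, 0
lx·mx: 0, 0.576, 0.315, 0.208, 0.035, 0 → R0 = 1.134
x·lx·mx: 0, 0.576, 0.63, 0.624, 0.14, 0 → Σ = 1.97
T = 1.97 / 1.134 = 1.737213… → 1.74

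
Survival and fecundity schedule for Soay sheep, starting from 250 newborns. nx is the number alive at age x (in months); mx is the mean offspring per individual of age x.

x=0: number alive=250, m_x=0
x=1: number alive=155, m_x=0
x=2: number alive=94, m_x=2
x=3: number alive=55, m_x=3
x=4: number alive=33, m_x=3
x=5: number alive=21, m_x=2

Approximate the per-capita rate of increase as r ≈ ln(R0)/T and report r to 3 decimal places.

0.228

lx = nx/n0 = nx/250: 1, 0.62, 0.376, 0.22, 0.132, 0.084
R0 = Σ lx·mx = 0 + 0 + 0.752 + 0.66 + 0.396 + 0.168 = 1.976
Σ x·lx·mx = 5.908; T = 5.908/1.976 = 2.98988…
r ≈ ln(R0)/T = ln(1.976)/2.98988… = 0.22779… → 0.228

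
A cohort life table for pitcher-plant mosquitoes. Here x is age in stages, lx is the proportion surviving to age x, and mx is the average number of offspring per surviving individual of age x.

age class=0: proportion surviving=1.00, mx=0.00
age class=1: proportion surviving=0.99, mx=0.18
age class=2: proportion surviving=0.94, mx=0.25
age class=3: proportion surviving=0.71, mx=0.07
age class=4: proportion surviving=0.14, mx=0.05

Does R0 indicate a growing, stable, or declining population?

declining

R0 = Σ lx·mx = 0 + 0.1782 + 0.235 + 0.0497 + 0.007 = 0.4699
R0 < 1, so the population is declining.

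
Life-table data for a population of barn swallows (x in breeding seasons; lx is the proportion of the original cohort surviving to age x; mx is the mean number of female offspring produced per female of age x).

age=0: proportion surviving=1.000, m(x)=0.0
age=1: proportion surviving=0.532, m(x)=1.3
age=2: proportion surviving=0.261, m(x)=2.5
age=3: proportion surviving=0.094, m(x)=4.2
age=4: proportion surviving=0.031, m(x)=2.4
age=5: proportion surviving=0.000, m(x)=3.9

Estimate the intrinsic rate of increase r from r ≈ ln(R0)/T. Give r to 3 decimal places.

0.310

R0 = Σ lx·mx = 0 + 0.6916 + 0.6525 + 0.3948 + 0.0744 + 0 = 1.8133
Σ x·lx·mx = 3.4786; T = 3.4786/1.8133 = 1.91838…
r ≈ ln(R0)/T = ln(1.8133)/1.91838… = 0.31023… → 0.310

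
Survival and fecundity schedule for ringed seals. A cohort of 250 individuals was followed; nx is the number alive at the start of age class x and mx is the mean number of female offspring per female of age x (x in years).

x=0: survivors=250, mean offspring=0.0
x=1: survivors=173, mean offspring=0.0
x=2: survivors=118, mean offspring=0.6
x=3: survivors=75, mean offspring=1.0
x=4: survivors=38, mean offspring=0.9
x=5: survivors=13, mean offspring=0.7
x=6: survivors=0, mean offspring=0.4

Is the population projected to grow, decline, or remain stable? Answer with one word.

lx = nx/n0 = nx/250: 1, 0.692, 0.472, 0.3, 0.152, 0.052, 0
R0 = Σ lx·mx = 0 + 0 + 0.2832 + 0.3 + 0.1368 + 0.0364 + 0 = 0.7564
R0 < 1, so the population is declining.

declining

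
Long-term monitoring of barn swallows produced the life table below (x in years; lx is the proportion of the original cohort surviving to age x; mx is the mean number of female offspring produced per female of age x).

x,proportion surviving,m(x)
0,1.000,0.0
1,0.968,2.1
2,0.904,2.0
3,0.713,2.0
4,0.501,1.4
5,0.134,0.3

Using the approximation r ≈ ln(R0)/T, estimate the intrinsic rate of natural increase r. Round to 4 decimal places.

R0 = Σ lx·mx = 0 + 2.0328 + 1.808 + 1.426 + 0.7014 + 0.0402 = 6.0084
Σ x·lx·mx = 12.9334; T = 12.9334/6.0084 = 2.15255…
r ≈ ln(R0)/T = ln(6.0084)/2.15255… = 0.833038… → 0.8330

0.8330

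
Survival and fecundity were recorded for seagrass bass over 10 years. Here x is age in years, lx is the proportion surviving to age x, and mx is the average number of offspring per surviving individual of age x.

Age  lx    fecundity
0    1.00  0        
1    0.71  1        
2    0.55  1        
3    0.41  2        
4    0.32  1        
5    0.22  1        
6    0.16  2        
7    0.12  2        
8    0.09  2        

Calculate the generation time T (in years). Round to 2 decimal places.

3.48

lx·mx: 0, 0.71, 0.55, 0.82, 0.32, 0.22, 0.32, 0.24, 0.18 → R0 = 3.36
x·lx·mx: 0, 0.71, 1.1, 2.46, 1.28, 1.1, 1.92, 1.68, 1.44 → Σ = 11.69
T = 11.69 / 3.36 = 3.479167… → 3.48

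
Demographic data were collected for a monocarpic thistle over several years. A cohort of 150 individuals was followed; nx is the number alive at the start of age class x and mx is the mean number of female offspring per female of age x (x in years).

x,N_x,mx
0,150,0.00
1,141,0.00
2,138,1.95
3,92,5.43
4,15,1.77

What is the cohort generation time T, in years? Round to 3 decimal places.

lx = nx/n0 = nx/150: 1, 0.94, 0.92, 0.61333…, 0.1
lx·mx: 0, 0, 1.794, 3.3304…, 0.177 → R0 = 5.3014…
x·lx·mx: 0, 0, 3.588, 9.9912…, 0.708 → Σ = 14.2872…
T = 14.2872… / 5.3014… = 2.694986… → 2.695

2.695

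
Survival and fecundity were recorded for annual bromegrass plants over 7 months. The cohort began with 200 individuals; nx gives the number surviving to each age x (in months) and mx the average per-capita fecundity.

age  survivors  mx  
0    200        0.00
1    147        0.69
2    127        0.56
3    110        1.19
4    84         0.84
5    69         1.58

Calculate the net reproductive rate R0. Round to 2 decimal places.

2.42

lx = nx/n0 = nx/200: 1, 0.735, 0.635, 0.55, 0.42, 0.345
lx·mx by age: 0, 0.50715, 0.3556, 0.6545, 0.3528, 0.5451
R0 = Σ lx·mx = 2.41515 → 2.42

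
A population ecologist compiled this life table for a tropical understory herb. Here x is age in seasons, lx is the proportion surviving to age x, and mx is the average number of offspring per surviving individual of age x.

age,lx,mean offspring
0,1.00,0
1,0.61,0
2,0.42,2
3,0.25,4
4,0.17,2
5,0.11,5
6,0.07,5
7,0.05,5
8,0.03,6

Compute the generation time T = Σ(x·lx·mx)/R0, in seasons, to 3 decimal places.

lx·mx: 0, 0, 0.84, 1, 0.34, 0.55, 0.35, 0.25, 0.18 → R0 = 3.51
x·lx·mx: 0, 0, 1.68, 3, 1.36, 2.75, 2.1, 1.75, 1.44 → Σ = 14.08
T = 14.08 / 3.51 = 4.011396… → 4.011

4.011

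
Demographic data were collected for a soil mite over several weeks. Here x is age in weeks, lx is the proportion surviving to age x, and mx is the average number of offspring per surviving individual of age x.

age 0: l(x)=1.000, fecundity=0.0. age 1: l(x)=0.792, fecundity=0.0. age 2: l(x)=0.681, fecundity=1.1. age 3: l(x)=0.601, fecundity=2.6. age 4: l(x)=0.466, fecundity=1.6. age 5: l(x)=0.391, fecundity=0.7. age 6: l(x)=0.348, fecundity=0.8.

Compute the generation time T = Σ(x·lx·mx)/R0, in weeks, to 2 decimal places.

lx·mx: 0, 0, 0.7491, 1.5626, 0.7456, 0.2737, 0.2784 → R0 = 3.6094
x·lx·mx: 0, 0, 1.4982, 4.6878, 2.9824, 1.3685, 1.6704 → Σ = 12.2073
T = 12.2073 / 3.6094 = 3.382086… → 3.38

3.38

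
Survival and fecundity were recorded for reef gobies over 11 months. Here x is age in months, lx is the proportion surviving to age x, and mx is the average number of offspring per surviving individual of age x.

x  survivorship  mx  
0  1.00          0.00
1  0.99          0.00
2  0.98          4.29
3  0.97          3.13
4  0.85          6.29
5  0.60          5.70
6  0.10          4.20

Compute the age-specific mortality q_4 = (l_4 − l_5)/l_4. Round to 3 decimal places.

q_4 = (l_4 − l_5) / l_4 = (0.85 − 0.6) / 0.85
     = 0.25 / 0.85 = 0.294118… → 0.294

0.294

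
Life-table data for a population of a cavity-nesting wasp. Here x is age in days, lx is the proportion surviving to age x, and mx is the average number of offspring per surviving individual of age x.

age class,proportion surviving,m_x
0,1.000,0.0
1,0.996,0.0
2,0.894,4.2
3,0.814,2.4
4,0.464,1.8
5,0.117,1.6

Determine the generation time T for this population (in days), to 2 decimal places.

2.62

lx·mx: 0, 0, 3.7548, 1.9536, 0.8352, 0.1872 → R0 = 6.7308
x·lx·mx: 0, 0, 7.5096, 5.8608, 3.3408, 0.936 → Σ = 17.6472
T = 17.6472 / 6.7308 = 2.621858… → 2.62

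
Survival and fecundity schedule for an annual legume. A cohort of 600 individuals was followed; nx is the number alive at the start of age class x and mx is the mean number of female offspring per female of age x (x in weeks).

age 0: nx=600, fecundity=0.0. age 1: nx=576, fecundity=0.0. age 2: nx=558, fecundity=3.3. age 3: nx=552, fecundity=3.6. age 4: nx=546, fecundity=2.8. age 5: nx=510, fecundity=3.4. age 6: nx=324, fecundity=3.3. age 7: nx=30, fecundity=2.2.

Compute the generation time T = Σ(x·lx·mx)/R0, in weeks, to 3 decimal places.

3.806

lx = nx/n0 = nx/600: 1, 0.96, 0.93, 0.92, 0.91, 0.85, 0.54, 0.05
lx·mx: 0, 0, 3.069, 3.312, 2.548, 2.89, 1.782, 0.11 → R0 = 13.711
x·lx·mx: 0, 0, 6.138, 9.936, 10.192, 14.45, 10.692, 0.77 → Σ = 52.178
T = 52.178 / 13.711 = 3.805558… → 3.806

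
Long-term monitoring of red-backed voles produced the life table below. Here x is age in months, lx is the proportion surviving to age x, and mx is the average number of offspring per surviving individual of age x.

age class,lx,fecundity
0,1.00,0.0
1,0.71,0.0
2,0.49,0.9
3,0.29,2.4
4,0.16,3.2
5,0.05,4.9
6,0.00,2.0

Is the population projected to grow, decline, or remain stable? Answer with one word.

growing

R0 = Σ lx·mx = 0 + 0 + 0.441 + 0.696 + 0.512 + 0.245 + 0 = 1.894
R0 > 1, so the population is growing.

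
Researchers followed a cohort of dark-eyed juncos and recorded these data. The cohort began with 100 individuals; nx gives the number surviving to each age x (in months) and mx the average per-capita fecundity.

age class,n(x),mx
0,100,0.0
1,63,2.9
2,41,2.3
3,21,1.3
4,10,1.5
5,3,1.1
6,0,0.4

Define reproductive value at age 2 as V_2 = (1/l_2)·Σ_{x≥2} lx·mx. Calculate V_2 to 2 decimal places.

lx = nx/n0 = nx/100: 1, 0.63, 0.41, 0.21, 0.1, 0.03, 0
lx·mx for x ≥ 2: 0.943, 0.273, 0.15, 0.033, 0 → sum = 1.399
V_2 = 1.399 / l_2 = 1.399 / 0.41 = 3.412195… → 3.41

3.41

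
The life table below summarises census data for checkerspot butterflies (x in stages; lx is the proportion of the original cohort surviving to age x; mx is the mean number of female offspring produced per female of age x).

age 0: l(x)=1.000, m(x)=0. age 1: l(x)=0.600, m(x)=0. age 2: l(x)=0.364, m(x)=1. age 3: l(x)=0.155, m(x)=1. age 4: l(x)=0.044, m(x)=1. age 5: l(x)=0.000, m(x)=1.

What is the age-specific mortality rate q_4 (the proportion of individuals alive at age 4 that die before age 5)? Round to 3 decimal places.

1.000

q_4 = (l_4 − l_5) / l_4 = (0.044 − 0) / 0.044
     = 0.044 / 0.044 = 1 → 1.000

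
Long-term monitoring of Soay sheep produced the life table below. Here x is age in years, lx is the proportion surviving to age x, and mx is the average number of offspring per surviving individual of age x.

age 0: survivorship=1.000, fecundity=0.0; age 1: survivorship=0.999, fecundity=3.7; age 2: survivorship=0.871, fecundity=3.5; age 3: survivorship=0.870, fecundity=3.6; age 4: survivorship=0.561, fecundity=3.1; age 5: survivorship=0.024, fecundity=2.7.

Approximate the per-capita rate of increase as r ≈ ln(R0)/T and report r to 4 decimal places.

1.0847

R0 = Σ lx·mx = 0 + 3.6963 + 3.0485 + 3.132 + 1.7391 + 0.0648 = 11.6807
Σ x·lx·mx = 26.4697; T = 26.4697/11.6807 = 2.26611…
r ≈ ln(R0)/T = ln(11.6807)/2.26611… = 1.084653… → 1.0847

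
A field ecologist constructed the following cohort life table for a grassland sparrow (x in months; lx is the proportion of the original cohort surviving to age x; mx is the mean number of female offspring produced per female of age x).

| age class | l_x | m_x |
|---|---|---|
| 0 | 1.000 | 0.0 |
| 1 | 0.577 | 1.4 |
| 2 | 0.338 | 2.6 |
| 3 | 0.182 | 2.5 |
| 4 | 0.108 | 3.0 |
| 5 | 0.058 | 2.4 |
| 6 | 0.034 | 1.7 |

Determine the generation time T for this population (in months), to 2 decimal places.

lx·mx: 0, 0.8078, 0.8788, 0.455, 0.324, 0.1392, 0.0578 → R0 = 2.6626
x·lx·mx: 0, 0.8078, 1.7576, 1.365, 1.296, 0.696, 0.3468 → Σ = 6.2692
T = 6.2692 / 2.6626 = 2.354541… → 2.35

2.35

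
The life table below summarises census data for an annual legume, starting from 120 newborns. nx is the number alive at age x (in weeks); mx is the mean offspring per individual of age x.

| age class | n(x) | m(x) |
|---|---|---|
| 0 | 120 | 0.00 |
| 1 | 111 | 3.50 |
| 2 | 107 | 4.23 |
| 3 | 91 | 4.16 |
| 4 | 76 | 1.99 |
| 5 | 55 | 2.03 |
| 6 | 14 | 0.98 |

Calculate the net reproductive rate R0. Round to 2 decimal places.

lx = nx/n0 = nx/120: 1, 0.925, 0.89167…, 0.75833…, 0.63333…, 0.45833…, 0.11667…
lx·mx by age: 0, 3.2375, 3.77175…, 3.154667…, 1.260333…, 0.930417…, 0.114333…
R0 = Σ lx·mx = 12.469… → 12.47

12.47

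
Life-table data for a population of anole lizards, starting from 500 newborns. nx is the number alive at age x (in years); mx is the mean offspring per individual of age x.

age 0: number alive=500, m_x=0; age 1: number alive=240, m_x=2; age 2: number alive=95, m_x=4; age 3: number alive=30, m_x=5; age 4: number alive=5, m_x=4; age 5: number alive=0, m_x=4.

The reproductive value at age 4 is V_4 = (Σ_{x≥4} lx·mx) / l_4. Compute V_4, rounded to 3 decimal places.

lx = nx/n0 = nx/500: 1, 0.48, 0.19, 0.06, 0.01, 0
lx·mx for x ≥ 4: 0.04, 0 → sum = 0.04
V_4 = 0.04 / l_4 = 0.04 / 0.01 = 4 → 4.000

4.000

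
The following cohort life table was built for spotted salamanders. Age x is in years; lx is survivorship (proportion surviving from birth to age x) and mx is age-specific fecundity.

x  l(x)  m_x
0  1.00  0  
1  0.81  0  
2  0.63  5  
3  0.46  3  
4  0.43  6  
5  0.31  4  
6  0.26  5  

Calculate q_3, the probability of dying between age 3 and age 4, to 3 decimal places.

0.065

q_3 = (l_3 − l_4) / l_3 = (0.46 − 0.43) / 0.46
     = 0.03 / 0.46 = 0.065217… → 0.065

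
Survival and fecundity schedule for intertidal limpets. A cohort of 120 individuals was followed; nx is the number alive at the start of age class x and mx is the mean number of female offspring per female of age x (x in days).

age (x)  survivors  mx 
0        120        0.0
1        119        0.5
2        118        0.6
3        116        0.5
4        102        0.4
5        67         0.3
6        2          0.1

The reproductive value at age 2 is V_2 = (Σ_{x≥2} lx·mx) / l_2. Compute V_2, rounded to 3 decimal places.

lx = nx/n0 = nx/120: 1, 0.99167…, 0.98333…, 0.96667…, 0.85, 0.55833…, 0.01667…
lx·mx for x ≥ 2: 0.59…, 0.483333…, 0.34, 0.1675…, 0.001667… → sum = 1.5825…
V_2 = 1.5825… / l_2 = 1.5825… / 0.983333… = 1.609322… → 1.609

1.609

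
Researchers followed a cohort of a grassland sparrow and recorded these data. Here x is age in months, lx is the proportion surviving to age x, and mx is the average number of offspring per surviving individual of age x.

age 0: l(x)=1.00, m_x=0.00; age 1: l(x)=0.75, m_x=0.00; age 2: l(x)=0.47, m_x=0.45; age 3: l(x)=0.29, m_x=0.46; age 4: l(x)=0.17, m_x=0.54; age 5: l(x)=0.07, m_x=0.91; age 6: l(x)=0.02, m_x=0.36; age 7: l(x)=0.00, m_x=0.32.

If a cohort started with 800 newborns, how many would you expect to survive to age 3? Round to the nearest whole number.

232

Expected survivors = N0 · l_3 = 800 × 0.29 = 232 → 232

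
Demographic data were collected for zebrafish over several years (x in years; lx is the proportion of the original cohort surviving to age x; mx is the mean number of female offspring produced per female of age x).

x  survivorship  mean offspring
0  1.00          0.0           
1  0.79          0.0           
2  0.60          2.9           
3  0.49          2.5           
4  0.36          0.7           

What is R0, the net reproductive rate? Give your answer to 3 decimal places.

3.217

lx·mx by age: 0, 0, 1.74, 1.225, 0.252
R0 = Σ lx·mx = 3.217 → 3.217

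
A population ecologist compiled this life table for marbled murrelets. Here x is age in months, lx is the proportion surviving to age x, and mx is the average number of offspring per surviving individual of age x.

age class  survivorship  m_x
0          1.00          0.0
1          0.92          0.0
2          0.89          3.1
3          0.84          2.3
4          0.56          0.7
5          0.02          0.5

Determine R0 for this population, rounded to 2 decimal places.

lx·mx by age: 0, 0, 2.759, 1.932, 0.392, 0.01
R0 = Σ lx·mx = 5.093 → 5.09

5.09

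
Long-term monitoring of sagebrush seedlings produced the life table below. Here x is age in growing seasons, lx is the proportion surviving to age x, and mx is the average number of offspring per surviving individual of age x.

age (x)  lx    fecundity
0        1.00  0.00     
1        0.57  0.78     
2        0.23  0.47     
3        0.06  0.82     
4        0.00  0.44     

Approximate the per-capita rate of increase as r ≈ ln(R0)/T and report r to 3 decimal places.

R0 = Σ lx·mx = 0 + 0.4446 + 0.1081 + 0.0492 + 0 = 0.6019
Σ x·lx·mx = 0.8084; T = 0.8084/0.6019 = 1.34308…
r ≈ ln(R0)/T = ln(0.6019)/1.34308… = -0.37798… → -0.378

-0.378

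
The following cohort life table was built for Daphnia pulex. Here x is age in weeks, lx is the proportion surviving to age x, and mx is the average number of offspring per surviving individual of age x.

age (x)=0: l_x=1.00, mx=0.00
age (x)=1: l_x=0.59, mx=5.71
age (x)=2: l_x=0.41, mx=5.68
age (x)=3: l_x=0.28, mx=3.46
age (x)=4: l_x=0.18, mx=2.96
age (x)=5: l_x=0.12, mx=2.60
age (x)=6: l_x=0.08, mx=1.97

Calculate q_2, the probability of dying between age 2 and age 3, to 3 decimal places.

q_2 = (l_2 − l_3) / l_2 = (0.41 − 0.28) / 0.41
     = 0.13 / 0.41 = 0.317073… → 0.317

0.317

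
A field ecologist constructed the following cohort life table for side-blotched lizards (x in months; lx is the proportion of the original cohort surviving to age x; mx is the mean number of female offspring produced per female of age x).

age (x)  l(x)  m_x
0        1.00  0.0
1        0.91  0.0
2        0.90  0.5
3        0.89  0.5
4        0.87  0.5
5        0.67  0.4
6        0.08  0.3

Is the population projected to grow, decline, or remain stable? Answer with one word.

R0 = Σ lx·mx = 0 + 0 + 0.45 + 0.445 + 0.435 + 0.268 + 0.024 = 1.622
R0 > 1, so the population is growing.

growing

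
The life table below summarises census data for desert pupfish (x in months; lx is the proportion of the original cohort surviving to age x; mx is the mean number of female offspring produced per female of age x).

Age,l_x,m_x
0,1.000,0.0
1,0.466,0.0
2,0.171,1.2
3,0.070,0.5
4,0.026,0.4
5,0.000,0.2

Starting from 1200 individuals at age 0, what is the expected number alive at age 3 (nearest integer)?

Expected survivors = N0 · l_3 = 1200 × 0.070 = 84 → 84

84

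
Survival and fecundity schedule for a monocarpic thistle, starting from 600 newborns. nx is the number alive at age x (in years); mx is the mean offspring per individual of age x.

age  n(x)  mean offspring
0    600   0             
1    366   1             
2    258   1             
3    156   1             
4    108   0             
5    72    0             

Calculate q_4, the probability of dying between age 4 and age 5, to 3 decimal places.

0.333

lx = nx/n0 = nx/600: 1, 0.61, 0.43, 0.26, 0.18, 0.12
q_4 = (l_4 − l_5) / l_4 = (0.18 − 0.12) / 0.18
     = 0.06 / 0.18 = 0.333333… → 0.333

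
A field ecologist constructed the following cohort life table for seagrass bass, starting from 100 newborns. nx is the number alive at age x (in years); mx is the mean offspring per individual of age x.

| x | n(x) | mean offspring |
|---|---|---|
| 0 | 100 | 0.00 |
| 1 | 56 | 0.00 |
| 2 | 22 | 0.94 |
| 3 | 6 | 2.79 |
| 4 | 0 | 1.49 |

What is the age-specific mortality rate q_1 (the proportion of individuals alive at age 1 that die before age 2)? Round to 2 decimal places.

lx = nx/n0 = nx/100: 1, 0.56, 0.22, 0.06, 0
q_1 = (l_1 − l_2) / l_1 = (0.56 − 0.22) / 0.56
     = 0.34 / 0.56 = 0.607143… → 0.61

0.61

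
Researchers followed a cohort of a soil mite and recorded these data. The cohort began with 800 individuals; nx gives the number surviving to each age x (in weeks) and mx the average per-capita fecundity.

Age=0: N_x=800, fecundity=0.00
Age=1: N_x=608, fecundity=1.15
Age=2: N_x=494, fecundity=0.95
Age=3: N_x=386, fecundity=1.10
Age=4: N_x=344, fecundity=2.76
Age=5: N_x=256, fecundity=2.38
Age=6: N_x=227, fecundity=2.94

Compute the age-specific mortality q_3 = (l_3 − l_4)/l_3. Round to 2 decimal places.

0.11

lx = nx/n0 = nx/800: 1, 0.76, 0.6175, 0.4825, 0.43, 0.32, 0.28375
q_3 = (l_3 − l_4) / l_3 = (0.4825 − 0.43) / 0.4825
     = 0.0525 / 0.4825 = 0.108808… → 0.11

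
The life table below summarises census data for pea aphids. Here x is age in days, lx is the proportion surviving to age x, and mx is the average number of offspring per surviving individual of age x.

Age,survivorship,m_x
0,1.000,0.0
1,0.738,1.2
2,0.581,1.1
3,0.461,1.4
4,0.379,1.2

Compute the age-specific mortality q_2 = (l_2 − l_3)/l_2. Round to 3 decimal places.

0.207

q_2 = (l_2 − l_3) / l_2 = (0.581 − 0.461) / 0.581
     = 0.12 / 0.581 = 0.20654… → 0.207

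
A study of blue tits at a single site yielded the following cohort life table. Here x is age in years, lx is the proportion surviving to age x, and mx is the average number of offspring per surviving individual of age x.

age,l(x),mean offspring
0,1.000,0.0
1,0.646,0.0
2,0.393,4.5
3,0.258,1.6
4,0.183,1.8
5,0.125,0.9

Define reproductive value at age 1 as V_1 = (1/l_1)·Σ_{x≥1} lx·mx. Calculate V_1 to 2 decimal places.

4.06

lx·mx for x ≥ 1: 0, 1.7685, 0.4128, 0.3294, 0.1125 → sum = 2.6232
V_1 = 2.6232 / l_1 = 2.6232 / 0.646 = 4.060681… → 4.06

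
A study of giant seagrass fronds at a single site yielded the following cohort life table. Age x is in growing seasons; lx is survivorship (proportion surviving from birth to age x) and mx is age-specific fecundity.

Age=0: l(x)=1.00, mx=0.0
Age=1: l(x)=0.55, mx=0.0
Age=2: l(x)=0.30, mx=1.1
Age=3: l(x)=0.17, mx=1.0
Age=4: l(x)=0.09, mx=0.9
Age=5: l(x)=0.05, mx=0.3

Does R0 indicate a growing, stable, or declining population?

declining

R0 = Σ lx·mx = 0 + 0 + 0.33 + 0.17 + 0.081 + 0.015 = 0.596
R0 < 1, so the population is declining.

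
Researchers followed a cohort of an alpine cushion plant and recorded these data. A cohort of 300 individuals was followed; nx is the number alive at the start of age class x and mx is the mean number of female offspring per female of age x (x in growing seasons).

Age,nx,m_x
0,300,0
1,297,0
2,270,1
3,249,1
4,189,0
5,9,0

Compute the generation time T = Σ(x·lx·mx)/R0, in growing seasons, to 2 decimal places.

lx = nx/n0 = nx/300: 1, 0.99, 0.9, 0.83, 0.63, 0.03
lx·mx: 0, 0, 0.9, 0.83, 0, 0 → R0 = 1.73
x·lx·mx: 0, 0, 1.8, 2.49, 0, 0 → Σ = 4.29
T = 4.29 / 1.73 = 2.479769… → 2.48

2.48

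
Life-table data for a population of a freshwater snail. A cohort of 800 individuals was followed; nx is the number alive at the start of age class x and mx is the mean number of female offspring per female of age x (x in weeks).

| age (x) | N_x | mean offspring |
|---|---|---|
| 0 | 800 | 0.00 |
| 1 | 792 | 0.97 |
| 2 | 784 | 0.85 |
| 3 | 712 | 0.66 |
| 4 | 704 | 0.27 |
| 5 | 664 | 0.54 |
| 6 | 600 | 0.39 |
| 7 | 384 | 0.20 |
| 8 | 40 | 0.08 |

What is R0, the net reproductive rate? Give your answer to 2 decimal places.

lx = nx/n0 = nx/800: 1, 0.99, 0.98, 0.89, 0.88, 0.83, 0.75, 0.48, 0.05
lx·mx by age: 0, 0.9603, 0.833, 0.5874, 0.2376, 0.4482, 0.2925, 0.096, 0.004
R0 = Σ lx·mx = 3.459 → 3.46

3.46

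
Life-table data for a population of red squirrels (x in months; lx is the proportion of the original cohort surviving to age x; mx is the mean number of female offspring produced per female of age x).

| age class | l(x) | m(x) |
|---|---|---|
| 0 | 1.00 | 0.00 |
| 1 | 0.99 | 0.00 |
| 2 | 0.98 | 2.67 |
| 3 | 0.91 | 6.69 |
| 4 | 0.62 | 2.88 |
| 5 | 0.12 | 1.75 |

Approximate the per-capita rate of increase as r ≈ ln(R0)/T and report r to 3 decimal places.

0.800

R0 = Σ lx·mx = 0 + 0 + 2.6166 + 6.0879 + 1.7856 + 0.21 = 10.7001
Σ x·lx·mx = 31.6893; T = 31.6893/10.7001 = 2.96159…
r ≈ ln(R0)/T = ln(10.7001)/2.96159… = 0.80033… → 0.800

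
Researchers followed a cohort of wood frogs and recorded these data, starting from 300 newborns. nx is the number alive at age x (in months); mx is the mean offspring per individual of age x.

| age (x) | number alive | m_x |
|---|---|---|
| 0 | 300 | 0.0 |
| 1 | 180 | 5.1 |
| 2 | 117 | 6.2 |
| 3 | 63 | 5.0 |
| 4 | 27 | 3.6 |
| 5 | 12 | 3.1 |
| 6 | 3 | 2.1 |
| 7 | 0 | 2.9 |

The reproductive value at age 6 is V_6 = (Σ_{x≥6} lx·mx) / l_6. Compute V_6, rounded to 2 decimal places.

2.10

lx = nx/n0 = nx/300: 1, 0.6, 0.39, 0.21, 0.09, 0.04, 0.01, 0
lx·mx for x ≥ 6: 0.021, 0 → sum = 0.021
V_6 = 0.021 / l_6 = 0.021 / 0.01 = 2.1 → 2.10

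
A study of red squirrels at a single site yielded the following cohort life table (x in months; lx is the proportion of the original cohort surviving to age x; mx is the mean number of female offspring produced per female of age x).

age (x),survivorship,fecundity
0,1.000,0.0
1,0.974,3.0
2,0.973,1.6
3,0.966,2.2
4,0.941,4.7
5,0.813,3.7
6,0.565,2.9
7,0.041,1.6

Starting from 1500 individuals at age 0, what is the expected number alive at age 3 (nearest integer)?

1449

Expected survivors = N0 · l_3 = 1500 × 0.966 = 1449 → 1449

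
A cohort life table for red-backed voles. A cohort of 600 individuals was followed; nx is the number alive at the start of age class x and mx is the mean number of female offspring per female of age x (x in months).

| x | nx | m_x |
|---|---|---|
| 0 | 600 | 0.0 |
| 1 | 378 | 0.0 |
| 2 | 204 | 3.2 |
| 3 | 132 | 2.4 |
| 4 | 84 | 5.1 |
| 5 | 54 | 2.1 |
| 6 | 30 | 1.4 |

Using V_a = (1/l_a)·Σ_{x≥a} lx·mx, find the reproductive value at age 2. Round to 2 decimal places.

7.61

lx = nx/n0 = nx/600: 1, 0.63, 0.34, 0.22, 0.14, 0.09, 0.05
lx·mx for x ≥ 2: 1.088, 0.528, 0.714, 0.189, 0.07 → sum = 2.589
V_2 = 2.589 / l_2 = 2.589 / 0.34 = 7.614706… → 7.61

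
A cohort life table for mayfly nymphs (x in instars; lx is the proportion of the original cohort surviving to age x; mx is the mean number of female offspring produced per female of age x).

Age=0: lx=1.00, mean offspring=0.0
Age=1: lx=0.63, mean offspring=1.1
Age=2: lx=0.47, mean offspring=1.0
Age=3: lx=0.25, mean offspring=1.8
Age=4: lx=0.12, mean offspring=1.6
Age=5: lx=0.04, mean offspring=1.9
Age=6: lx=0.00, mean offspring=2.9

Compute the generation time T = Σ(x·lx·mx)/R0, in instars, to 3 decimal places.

2.196

lx·mx: 0, 0.693, 0.47, 0.45, 0.192, 0.076, 0 → R0 = 1.881
x·lx·mx: 0, 0.693, 0.94, 1.35, 0.768, 0.38, 0 → Σ = 4.131
T = 4.131 / 1.881 = 2.196172… → 2.196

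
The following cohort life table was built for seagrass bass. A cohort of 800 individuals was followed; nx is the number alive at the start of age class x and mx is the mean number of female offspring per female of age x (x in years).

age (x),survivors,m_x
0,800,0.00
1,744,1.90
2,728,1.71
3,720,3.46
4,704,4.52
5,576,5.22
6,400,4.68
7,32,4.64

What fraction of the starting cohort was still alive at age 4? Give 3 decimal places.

0.880

l_4 = n_4/n_0 = 704/800 = 0.88 → 0.880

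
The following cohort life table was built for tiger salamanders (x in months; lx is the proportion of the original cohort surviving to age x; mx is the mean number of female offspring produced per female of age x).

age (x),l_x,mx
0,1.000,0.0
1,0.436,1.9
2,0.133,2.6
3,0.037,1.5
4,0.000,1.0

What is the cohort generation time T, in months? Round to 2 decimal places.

1.37

lx·mx: 0, 0.8284, 0.3458, 0.0555, 0 → R0 = 1.2297
x·lx·mx: 0, 0.8284, 0.6916, 0.1665, 0 → Σ = 1.6865
T = 1.6865 / 1.2297 = 1.371473… → 1.37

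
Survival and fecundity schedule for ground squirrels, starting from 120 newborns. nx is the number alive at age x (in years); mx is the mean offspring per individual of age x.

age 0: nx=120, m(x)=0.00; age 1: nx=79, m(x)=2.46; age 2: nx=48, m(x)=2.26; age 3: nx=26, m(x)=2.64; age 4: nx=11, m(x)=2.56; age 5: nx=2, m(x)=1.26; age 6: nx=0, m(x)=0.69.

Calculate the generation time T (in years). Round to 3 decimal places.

lx = nx/n0 = nx/120: 1, 0.65833…, 0.4, 0.21667…, 0.09167…, 0.01667…, 0
lx·mx: 0, 1.6195…, 0.904, 0.572…, 0.234667…, 0.021…, 0 → R0 = 3.351167…
x·lx·mx: 0, 1.6195…, 1.808, 1.716…, 0.938667…, 0.105…, 0 → Σ = 6.187167…
T = 6.187167… / 3.351167… = 1.846272… → 1.846

1.846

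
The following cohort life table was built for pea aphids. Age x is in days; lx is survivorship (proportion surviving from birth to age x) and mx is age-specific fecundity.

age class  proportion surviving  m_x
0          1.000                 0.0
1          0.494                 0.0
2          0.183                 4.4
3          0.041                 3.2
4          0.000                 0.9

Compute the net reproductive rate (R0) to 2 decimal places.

lx·mx by age: 0, 0, 0.8052, 0.1312, 0
R0 = Σ lx·mx = 0.9364 → 0.94

0.94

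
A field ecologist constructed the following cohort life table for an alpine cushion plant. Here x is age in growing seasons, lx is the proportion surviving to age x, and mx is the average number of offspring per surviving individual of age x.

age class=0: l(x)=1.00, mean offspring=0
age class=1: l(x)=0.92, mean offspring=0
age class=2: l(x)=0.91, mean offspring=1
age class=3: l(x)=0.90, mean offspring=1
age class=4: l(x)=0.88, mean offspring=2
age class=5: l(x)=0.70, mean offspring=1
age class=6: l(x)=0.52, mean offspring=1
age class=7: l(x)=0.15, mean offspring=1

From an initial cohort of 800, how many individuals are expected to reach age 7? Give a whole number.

120

Expected survivors = N0 · l_7 = 800 × 0.15 = 120 → 120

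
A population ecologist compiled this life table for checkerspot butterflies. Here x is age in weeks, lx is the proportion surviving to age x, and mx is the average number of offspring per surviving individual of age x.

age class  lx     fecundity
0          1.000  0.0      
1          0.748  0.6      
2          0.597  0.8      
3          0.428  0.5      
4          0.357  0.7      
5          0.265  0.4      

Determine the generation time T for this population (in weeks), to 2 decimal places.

lx·mx: 0, 0.4488, 0.4776, 0.214, 0.2499, 0.106 → R0 = 1.4963
x·lx·mx: 0, 0.4488, 0.9552, 0.642, 0.9996, 0.53 → Σ = 3.5756
T = 3.5756 / 1.4963 = 2.389628… → 2.39

2.39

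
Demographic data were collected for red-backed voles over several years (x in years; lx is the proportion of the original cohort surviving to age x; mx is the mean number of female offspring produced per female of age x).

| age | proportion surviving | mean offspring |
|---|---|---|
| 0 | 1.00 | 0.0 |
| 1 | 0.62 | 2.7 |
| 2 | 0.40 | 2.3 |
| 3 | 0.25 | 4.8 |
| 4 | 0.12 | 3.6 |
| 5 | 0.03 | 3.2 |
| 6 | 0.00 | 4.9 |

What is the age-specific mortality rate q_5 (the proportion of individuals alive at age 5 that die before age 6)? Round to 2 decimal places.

1.00

q_5 = (l_5 − l_6) / l_5 = (0.03 − 0) / 0.03
     = 0.03 / 0.03 = 1 → 1.00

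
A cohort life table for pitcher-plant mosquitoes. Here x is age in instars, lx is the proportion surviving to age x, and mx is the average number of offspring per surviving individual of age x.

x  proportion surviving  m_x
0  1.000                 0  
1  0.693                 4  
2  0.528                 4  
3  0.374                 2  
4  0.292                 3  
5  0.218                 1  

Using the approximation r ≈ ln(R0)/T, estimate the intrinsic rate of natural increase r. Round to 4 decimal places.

0.9267

R0 = Σ lx·mx = 0 + 2.772 + 2.112 + 0.748 + 0.876 + 0.218 = 6.726
Σ x·lx·mx = 13.834; T = 13.834/6.726 = 2.05679…
r ≈ ln(R0)/T = ln(6.726)/2.05679… = 0.926675… → 0.9267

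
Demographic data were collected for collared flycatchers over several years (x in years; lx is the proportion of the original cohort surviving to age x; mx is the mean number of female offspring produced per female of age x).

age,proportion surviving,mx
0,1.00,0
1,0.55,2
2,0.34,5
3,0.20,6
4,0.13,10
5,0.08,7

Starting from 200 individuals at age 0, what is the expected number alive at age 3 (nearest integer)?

40

Expected survivors = N0 · l_3 = 200 × 0.20 = 40 → 40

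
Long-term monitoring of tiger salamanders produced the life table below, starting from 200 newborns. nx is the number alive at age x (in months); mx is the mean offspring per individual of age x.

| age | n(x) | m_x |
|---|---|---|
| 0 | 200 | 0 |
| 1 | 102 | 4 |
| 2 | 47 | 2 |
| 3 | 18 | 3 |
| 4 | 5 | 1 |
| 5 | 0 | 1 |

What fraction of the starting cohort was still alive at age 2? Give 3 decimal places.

l_2 = n_2/n_0 = 47/200 = 0.235 → 0.235

0.235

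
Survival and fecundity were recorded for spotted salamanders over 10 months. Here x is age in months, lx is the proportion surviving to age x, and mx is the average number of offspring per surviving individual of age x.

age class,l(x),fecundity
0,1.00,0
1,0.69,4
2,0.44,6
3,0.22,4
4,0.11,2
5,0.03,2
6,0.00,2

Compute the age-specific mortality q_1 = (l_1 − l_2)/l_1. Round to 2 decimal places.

0.36

q_1 = (l_1 − l_2) / l_1 = (0.69 − 0.44) / 0.69
     = 0.25 / 0.69 = 0.362319… → 0.36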